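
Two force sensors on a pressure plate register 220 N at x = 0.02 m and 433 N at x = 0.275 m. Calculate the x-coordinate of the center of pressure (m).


COP_x = (F1*x1 + F2*x2) / (F1 + F2)
COP_x = (220*0.02 + 433*0.275) / (220 + 433)
Numerator = 123.4750
Denominator = 653
COP_x = 0.1891


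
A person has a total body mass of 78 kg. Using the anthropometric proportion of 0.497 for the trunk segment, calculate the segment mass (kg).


m_segment = body_mass * fraction
m_segment = 78 * 0.497
m_segment = 38.7660


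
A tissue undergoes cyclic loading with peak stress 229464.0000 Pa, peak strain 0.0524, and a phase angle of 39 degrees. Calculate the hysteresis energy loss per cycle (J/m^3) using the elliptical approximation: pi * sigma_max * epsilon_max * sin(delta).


E_loss = pi * sigma_max * epsilon_max * sin(delta)
delta = 39 deg = 0.6807 rad
sin(delta) = 0.6293
E_loss = pi * 229464.0000 * 0.0524 * 0.6293
E_loss = 23772.0986


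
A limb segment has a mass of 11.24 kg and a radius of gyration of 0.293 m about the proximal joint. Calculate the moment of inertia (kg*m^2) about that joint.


I = m * k^2
I = 11.24 * 0.293^2
k^2 = 0.0858
I = 0.9649


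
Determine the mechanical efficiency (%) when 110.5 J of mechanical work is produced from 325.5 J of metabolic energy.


eta = (W_mech / E_meta) * 100
eta = (110.5 / 325.5) * 100
ratio = 0.3395
eta = 33.9478


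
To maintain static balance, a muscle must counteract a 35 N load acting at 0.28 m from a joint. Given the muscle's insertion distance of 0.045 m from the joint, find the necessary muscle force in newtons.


F_muscle = W * d_load / d_muscle
F_muscle = 35 * 0.28 / 0.045
Numerator = 9.8000
F_muscle = 217.7778


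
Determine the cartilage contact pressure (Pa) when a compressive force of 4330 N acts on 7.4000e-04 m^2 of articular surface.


P = F / A
P = 4330 / 7.4000e-04
P = 5.8514e+06


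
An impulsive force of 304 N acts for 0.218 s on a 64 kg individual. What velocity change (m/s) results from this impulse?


J = F * dt = 304 * 0.218 = 66.2720 N*s
delta_v = J / m
delta_v = 66.2720 / 64
delta_v = 1.0355


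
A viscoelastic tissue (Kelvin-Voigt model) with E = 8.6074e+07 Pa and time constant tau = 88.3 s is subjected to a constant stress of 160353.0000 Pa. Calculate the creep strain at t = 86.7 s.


epsilon(t) = (sigma/E) * (1 - exp(-t/tau))
sigma/E = 160353.0000 / 8.6074e+07 = 0.0019
exp(-t/tau) = exp(-86.7 / 88.3) = 0.3746
epsilon = 0.0019 * (1 - 0.3746)
epsilon = 0.0012


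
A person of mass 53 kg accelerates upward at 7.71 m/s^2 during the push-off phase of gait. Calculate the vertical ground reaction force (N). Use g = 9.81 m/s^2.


GRF = m * (g + a)
GRF = 53 * (9.81 + 7.71)
GRF = 53 * 17.5200
GRF = 928.5600


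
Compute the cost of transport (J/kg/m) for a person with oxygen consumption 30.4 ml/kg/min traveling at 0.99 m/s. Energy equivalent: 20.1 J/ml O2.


Power per kg = VO2 * 20.1 / 60
Power per kg = 30.4 * 20.1 / 60 = 10.1840 W/kg
Cost = power_per_kg / speed
Cost = 10.1840 / 0.99
Cost = 10.2869


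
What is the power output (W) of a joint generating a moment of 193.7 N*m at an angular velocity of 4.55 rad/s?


P = M * omega
P = 193.7 * 4.55
P = 881.3350


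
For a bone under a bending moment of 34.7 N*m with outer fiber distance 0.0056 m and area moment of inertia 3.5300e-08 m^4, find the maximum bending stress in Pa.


sigma = M * c / I
sigma = 34.7 * 0.0056 / 3.5300e-08
M * c = 0.1943
sigma = 5.5048e+06


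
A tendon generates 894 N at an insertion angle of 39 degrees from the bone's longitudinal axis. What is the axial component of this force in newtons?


F_eff = F_tendon * cos(theta)
theta = 39 deg = 0.6807 rad
cos(theta) = 0.7771
F_eff = 894 * 0.7771
F_eff = 694.7685


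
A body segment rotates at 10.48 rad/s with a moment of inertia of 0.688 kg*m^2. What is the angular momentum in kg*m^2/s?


L = I * omega
L = 0.688 * 10.48
L = 7.2102


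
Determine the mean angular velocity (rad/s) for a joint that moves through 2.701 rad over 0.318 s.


omega = delta_theta / delta_t
omega = 2.701 / 0.318
omega = 8.4937


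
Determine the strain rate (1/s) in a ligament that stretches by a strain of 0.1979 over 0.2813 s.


strain_rate = delta_strain / delta_t
strain_rate = 0.1979 / 0.2813
strain_rate = 0.7035


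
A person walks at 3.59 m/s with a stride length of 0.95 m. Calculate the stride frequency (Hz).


f = v / stride_length
f = 3.59 / 0.95
f = 3.7789


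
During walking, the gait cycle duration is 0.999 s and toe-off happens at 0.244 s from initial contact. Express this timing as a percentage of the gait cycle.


pct = (event_time / cycle_time) * 100
pct = (0.244 / 0.999) * 100
ratio = 0.2442
pct = 24.4244


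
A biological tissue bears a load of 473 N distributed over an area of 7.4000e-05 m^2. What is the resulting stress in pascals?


stress = F / A
stress = 473 / 7.4000e-05
stress = 6.3919e+06


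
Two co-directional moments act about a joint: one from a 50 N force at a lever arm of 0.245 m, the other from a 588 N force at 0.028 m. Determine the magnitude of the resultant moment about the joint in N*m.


M = F1 * d1 + F2 * d2
M = 50 * 0.245 + 588 * 0.028
M = 12.2500 + 16.4640
M = 28.7140


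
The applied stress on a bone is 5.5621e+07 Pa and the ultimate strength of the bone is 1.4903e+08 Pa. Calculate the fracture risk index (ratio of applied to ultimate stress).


FRI = applied / ultimate
FRI = 5.5621e+07 / 1.4903e+08
FRI = 0.3732


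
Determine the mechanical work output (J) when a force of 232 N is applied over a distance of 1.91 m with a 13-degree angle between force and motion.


W = F * d * cos(theta)
theta = 13 deg = 0.2269 rad
cos(theta) = 0.9744
W = 232 * 1.91 * 0.9744
W = 431.7629


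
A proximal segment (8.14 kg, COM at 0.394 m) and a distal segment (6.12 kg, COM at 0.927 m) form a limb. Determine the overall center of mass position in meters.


COM = (m1*x1 + m2*x2) / (m1 + m2)
COM = (8.14*0.394 + 6.12*0.927) / (8.14 + 6.12)
Numerator = 8.8804
Denominator = 14.2600
COM = 0.6227


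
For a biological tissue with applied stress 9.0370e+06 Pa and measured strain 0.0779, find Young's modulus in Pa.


E = stress / strain
E = 9.0370e+06 / 0.0779
E = 1.1601e+08


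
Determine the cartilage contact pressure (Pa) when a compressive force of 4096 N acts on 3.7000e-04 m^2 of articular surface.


P = F / A
P = 4096 / 3.7000e-04
P = 1.1070e+07


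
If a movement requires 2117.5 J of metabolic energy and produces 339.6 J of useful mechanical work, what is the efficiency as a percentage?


eta = (W_mech / E_meta) * 100
eta = (339.6 / 2117.5) * 100
ratio = 0.1604
eta = 16.0378


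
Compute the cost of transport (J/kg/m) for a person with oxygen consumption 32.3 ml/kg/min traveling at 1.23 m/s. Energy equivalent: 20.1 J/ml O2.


Power per kg = VO2 * 20.1 / 60
Power per kg = 32.3 * 20.1 / 60 = 10.8205 W/kg
Cost = power_per_kg / speed
Cost = 10.8205 / 1.23
Cost = 8.7972


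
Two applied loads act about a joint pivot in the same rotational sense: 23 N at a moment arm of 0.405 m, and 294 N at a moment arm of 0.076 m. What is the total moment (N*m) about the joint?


M = F1 * d1 + F2 * d2
M = 23 * 0.405 + 294 * 0.076
M = 9.3150 + 22.3440
M = 31.6590


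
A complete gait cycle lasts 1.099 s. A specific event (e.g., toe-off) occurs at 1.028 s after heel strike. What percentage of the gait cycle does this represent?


pct = (event_time / cycle_time) * 100
pct = (1.028 / 1.099) * 100
ratio = 0.9354
pct = 93.5396


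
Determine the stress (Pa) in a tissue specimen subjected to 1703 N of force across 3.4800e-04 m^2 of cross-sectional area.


stress = F / A
stress = 1703 / 3.4800e-04
stress = 4.8937e+06


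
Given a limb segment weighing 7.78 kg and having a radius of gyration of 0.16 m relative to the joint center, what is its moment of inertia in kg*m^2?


I = m * k^2
I = 7.78 * 0.16^2
k^2 = 0.0256
I = 0.1992


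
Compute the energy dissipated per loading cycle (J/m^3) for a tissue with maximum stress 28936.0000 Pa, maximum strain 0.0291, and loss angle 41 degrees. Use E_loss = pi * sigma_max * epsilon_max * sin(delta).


E_loss = pi * sigma_max * epsilon_max * sin(delta)
delta = 41 deg = 0.7156 rad
sin(delta) = 0.6561
E_loss = pi * 28936.0000 * 0.0291 * 0.6561
E_loss = 1735.4986


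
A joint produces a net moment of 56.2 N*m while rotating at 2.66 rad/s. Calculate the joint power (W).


P = M * omega
P = 56.2 * 2.66
P = 149.4920


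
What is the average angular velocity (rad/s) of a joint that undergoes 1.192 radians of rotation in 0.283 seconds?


omega = delta_theta / delta_t
omega = 1.192 / 0.283
omega = 4.2120


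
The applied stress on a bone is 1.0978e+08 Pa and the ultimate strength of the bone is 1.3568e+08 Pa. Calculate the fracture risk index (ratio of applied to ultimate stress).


FRI = applied / ultimate
FRI = 1.0978e+08 / 1.3568e+08
FRI = 0.8091


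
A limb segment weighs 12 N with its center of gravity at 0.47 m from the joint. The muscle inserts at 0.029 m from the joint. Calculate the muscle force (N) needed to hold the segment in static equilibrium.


F_muscle = W * d_load / d_muscle
F_muscle = 12 * 0.47 / 0.029
Numerator = 5.6400
F_muscle = 194.4828


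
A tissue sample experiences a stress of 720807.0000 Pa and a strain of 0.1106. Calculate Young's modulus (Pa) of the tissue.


E = stress / strain
E = 720807.0000 / 0.1106
E = 6.5172e+06


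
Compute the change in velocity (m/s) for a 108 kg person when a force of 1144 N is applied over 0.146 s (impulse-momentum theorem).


J = F * dt = 1144 * 0.146 = 167.0240 N*s
delta_v = J / m
delta_v = 167.0240 / 108
delta_v = 1.5465


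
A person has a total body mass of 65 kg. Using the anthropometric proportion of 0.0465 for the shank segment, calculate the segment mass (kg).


m_segment = body_mass * fraction
m_segment = 65 * 0.0465
m_segment = 3.0225


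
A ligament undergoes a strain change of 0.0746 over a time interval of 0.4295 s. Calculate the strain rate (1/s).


strain_rate = delta_strain / delta_t
strain_rate = 0.0746 / 0.4295
strain_rate = 0.1737


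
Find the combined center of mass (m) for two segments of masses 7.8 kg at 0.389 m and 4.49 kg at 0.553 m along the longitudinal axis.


COM = (m1*x1 + m2*x2) / (m1 + m2)
COM = (7.8*0.389 + 4.49*0.553) / (7.8 + 4.49)
Numerator = 5.5172
Denominator = 12.2900
COM = 0.4489


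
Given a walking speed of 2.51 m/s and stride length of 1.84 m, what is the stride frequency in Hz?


f = v / stride_length
f = 2.51 / 1.84
f = 1.3641


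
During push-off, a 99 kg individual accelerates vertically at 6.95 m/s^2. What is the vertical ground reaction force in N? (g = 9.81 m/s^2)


GRF = m * (g + a)
GRF = 99 * (9.81 + 6.95)
GRF = 99 * 16.7600
GRF = 1659.2400


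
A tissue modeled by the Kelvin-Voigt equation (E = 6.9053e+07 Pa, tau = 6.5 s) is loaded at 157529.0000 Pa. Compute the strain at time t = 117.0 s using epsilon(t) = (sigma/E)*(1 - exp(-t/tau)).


epsilon(t) = (sigma/E) * (1 - exp(-t/tau))
sigma/E = 157529.0000 / 6.9053e+07 = 0.0023
exp(-t/tau) = exp(-117.0 / 6.5) = 1.5230e-08
epsilon = 0.0023 * (1 - 1.5230e-08)
epsilon = 0.0023


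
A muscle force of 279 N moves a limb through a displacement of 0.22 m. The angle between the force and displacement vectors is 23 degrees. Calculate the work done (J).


W = F * d * cos(theta)
theta = 23 deg = 0.4014 rad
cos(theta) = 0.9205
W = 279 * 0.22 * 0.9205
W = 56.5006


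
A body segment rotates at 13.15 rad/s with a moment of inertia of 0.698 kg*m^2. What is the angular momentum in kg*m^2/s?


L = I * omega
L = 0.698 * 13.15
L = 9.1787


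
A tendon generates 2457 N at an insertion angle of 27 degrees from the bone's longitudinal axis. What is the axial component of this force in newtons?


F_eff = F_tendon * cos(theta)
theta = 27 deg = 0.4712 rad
cos(theta) = 0.8910
F_eff = 2457 * 0.8910
F_eff = 2189.2030


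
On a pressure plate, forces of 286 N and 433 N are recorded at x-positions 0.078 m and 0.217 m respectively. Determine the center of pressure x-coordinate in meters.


COP_x = (F1*x1 + F2*x2) / (F1 + F2)
COP_x = (286*0.078 + 433*0.217) / (286 + 433)
Numerator = 116.2690
Denominator = 719
COP_x = 0.1617


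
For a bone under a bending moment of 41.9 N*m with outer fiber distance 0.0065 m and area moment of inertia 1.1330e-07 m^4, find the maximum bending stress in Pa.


sigma = M * c / I
sigma = 41.9 * 0.0065 / 1.1330e-07
M * c = 0.2723
sigma = 2.4038e+06


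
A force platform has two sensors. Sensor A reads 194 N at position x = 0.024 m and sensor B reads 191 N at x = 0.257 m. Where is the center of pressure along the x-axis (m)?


COP_x = (F1*x1 + F2*x2) / (F1 + F2)
COP_x = (194*0.024 + 191*0.257) / (194 + 191)
Numerator = 53.7430
Denominator = 385
COP_x = 0.1396


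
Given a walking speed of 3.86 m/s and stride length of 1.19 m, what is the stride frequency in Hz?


f = v / stride_length
f = 3.86 / 1.19
f = 3.2437


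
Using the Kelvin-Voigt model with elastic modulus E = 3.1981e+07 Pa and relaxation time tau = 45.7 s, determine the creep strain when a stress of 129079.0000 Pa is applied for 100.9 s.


epsilon(t) = (sigma/E) * (1 - exp(-t/tau))
sigma/E = 129079.0000 / 3.1981e+07 = 0.0040
exp(-t/tau) = exp(-100.9 / 45.7) = 0.1099
epsilon = 0.0040 * (1 - 0.1099)
epsilon = 0.0036


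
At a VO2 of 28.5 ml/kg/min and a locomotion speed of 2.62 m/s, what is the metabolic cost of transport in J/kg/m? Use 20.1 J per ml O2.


Power per kg = VO2 * 20.1 / 60
Power per kg = 28.5 * 20.1 / 60 = 9.5475 W/kg
Cost = power_per_kg / speed
Cost = 9.5475 / 2.62
Cost = 3.6441


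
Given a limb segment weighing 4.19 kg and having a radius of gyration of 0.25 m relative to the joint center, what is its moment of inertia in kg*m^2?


I = m * k^2
I = 4.19 * 0.25^2
k^2 = 0.0625
I = 0.2619


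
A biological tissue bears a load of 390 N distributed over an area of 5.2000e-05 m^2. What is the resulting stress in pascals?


stress = F / A
stress = 390 / 5.2000e-05
stress = 7.5000e+06


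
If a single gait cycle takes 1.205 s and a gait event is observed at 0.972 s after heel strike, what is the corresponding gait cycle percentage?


pct = (event_time / cycle_time) * 100
pct = (0.972 / 1.205) * 100
ratio = 0.8066
pct = 80.6639


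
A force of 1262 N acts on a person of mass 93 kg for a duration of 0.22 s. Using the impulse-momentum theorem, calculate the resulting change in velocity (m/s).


J = F * dt = 1262 * 0.22 = 277.6400 N*s
delta_v = J / m
delta_v = 277.6400 / 93
delta_v = 2.9854


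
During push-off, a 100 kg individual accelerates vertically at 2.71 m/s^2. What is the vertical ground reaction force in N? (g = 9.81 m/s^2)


GRF = m * (g + a)
GRF = 100 * (9.81 + 2.71)
GRF = 100 * 12.5200
GRF = 1252.0000


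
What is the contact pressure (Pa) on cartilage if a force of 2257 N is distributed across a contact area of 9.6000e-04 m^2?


P = F / A
P = 2257 / 9.6000e-04
P = 2.3510e+06


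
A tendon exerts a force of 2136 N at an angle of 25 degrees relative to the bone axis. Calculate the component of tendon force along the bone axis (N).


F_eff = F_tendon * cos(theta)
theta = 25 deg = 0.4363 rad
cos(theta) = 0.9063
F_eff = 2136 * 0.9063
F_eff = 1935.8734


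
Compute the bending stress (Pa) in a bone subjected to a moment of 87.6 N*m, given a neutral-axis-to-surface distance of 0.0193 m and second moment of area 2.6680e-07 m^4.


sigma = M * c / I
sigma = 87.6 * 0.0193 / 2.6680e-07
M * c = 1.6907
sigma = 6.3369e+06


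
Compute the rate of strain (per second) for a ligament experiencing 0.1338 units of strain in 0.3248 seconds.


strain_rate = delta_strain / delta_t
strain_rate = 0.1338 / 0.3248
strain_rate = 0.4119


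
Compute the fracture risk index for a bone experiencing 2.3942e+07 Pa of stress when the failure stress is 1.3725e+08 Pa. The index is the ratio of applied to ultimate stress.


FRI = applied / ultimate
FRI = 2.3942e+07 / 1.3725e+08
FRI = 0.1744


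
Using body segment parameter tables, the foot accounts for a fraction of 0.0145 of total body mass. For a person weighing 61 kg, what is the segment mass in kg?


m_segment = body_mass * fraction
m_segment = 61 * 0.0145
m_segment = 0.8845


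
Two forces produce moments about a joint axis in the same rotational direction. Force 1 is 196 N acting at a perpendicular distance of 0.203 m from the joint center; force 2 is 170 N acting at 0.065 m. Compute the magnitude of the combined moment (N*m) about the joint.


M = F1 * d1 + F2 * d2
M = 196 * 0.203 + 170 * 0.065
M = 39.7880 + 11.0500
M = 50.8380


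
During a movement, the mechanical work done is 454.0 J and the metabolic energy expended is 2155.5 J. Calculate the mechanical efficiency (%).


eta = (W_mech / E_meta) * 100
eta = (454.0 / 2155.5) * 100
ratio = 0.2106
eta = 21.0624


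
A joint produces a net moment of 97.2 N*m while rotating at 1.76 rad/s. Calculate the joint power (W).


P = M * omega
P = 97.2 * 1.76
P = 171.0720


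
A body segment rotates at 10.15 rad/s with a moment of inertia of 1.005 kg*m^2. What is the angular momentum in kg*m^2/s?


L = I * omega
L = 1.005 * 10.15
L = 10.2007


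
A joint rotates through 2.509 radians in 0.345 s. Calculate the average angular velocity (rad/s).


omega = delta_theta / delta_t
omega = 2.509 / 0.345
omega = 7.2725


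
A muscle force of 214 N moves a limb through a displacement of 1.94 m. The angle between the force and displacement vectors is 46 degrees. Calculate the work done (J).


W = F * d * cos(theta)
theta = 46 deg = 0.8029 rad
cos(theta) = 0.6947
W = 214 * 1.94 * 0.6947
W = 288.3944


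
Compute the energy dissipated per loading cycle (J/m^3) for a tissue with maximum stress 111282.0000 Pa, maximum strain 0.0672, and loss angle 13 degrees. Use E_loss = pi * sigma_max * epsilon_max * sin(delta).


E_loss = pi * sigma_max * epsilon_max * sin(delta)
delta = 13 deg = 0.2269 rad
sin(delta) = 0.2250
E_loss = pi * 111282.0000 * 0.0672 * 0.2250
E_loss = 5284.8431


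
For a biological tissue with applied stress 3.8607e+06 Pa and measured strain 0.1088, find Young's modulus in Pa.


E = stress / strain
E = 3.8607e+06 / 0.1088
E = 3.5484e+07


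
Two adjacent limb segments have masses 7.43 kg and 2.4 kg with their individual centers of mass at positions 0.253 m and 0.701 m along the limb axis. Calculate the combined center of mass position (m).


COM = (m1*x1 + m2*x2) / (m1 + m2)
COM = (7.43*0.253 + 2.4*0.701) / (7.43 + 2.4)
Numerator = 3.5622
Denominator = 9.8300
COM = 0.3624


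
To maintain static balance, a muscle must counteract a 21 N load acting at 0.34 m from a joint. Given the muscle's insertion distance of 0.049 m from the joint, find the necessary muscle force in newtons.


F_muscle = W * d_load / d_muscle
F_muscle = 21 * 0.34 / 0.049
Numerator = 7.1400
F_muscle = 145.7143


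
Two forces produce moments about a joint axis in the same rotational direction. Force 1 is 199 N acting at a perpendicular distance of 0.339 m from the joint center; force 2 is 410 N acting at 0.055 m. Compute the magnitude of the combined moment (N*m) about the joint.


M = F1 * d1 + F2 * d2
M = 199 * 0.339 + 410 * 0.055
M = 67.4610 + 22.5500
M = 90.0110


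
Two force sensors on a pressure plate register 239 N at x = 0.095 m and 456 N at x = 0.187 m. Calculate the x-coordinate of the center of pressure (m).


COP_x = (F1*x1 + F2*x2) / (F1 + F2)
COP_x = (239*0.095 + 456*0.187) / (239 + 456)
Numerator = 107.9770
Denominator = 695
COP_x = 0.1554


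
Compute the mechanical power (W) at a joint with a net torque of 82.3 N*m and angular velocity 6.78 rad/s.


P = M * omega
P = 82.3 * 6.78
P = 557.9940


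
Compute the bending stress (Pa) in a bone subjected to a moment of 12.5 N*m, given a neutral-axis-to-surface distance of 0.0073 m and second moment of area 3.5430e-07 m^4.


sigma = M * c / I
sigma = 12.5 * 0.0073 / 3.5430e-07
M * c = 0.0912
sigma = 257550.0988


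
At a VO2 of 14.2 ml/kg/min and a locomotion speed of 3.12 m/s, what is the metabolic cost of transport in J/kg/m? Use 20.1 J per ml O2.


Power per kg = VO2 * 20.1 / 60
Power per kg = 14.2 * 20.1 / 60 = 4.7570 W/kg
Cost = power_per_kg / speed
Cost = 4.7570 / 3.12
Cost = 1.5247


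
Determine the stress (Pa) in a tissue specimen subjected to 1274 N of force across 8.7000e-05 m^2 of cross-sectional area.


stress = F / A
stress = 1274 / 8.7000e-05
stress = 1.4644e+07


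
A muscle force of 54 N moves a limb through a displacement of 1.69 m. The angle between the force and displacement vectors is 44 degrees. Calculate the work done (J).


W = F * d * cos(theta)
theta = 44 deg = 0.7679 rad
cos(theta) = 0.7193
W = 54 * 1.69 * 0.7193
W = 65.6470


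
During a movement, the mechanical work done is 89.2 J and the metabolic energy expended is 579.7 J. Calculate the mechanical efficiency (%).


eta = (W_mech / E_meta) * 100
eta = (89.2 / 579.7) * 100
ratio = 0.1539
eta = 15.3873


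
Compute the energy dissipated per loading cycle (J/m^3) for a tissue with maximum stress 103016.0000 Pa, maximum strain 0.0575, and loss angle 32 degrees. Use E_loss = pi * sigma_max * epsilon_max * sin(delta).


E_loss = pi * sigma_max * epsilon_max * sin(delta)
delta = 32 deg = 0.5585 rad
sin(delta) = 0.5299
E_loss = pi * 103016.0000 * 0.0575 * 0.5299
E_loss = 9861.2532


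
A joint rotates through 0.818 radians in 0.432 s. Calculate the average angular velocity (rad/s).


omega = delta_theta / delta_t
omega = 0.818 / 0.432
omega = 1.8935


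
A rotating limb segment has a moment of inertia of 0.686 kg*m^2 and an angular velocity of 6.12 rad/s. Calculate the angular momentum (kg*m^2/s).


L = I * omega
L = 0.686 * 6.12
L = 4.1983


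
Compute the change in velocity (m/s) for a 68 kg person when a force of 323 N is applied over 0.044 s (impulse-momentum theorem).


J = F * dt = 323 * 0.044 = 14.2120 N*s
delta_v = J / m
delta_v = 14.2120 / 68
delta_v = 0.2090


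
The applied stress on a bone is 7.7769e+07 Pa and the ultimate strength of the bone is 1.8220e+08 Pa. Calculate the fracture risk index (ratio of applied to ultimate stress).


FRI = applied / ultimate
FRI = 7.7769e+07 / 1.8220e+08
FRI = 0.4268


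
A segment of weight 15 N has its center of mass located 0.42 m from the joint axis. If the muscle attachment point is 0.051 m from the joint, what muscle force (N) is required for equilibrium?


F_muscle = W * d_load / d_muscle
F_muscle = 15 * 0.42 / 0.051
Numerator = 6.3000
F_muscle = 123.5294


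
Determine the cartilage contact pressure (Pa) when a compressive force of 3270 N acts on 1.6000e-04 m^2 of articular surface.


P = F / A
P = 3270 / 1.6000e-04
P = 2.0438e+07


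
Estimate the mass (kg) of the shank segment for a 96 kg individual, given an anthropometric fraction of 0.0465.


m_segment = body_mass * fraction
m_segment = 96 * 0.0465
m_segment = 4.4640


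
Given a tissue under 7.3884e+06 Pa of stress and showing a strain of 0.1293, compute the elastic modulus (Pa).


E = stress / strain
E = 7.3884e+06 / 0.1293
E = 5.7142e+07


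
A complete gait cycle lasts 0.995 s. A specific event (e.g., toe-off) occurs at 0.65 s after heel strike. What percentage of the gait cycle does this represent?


pct = (event_time / cycle_time) * 100
pct = (0.65 / 0.995) * 100
ratio = 0.6533
pct = 65.3266


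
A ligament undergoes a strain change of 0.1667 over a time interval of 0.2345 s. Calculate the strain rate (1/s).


strain_rate = delta_strain / delta_t
strain_rate = 0.1667 / 0.2345
strain_rate = 0.7109


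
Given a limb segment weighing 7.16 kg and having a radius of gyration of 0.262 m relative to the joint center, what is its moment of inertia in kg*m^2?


I = m * k^2
I = 7.16 * 0.262^2
k^2 = 0.0686
I = 0.4915


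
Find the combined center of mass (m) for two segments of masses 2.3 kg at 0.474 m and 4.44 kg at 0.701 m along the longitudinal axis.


COM = (m1*x1 + m2*x2) / (m1 + m2)
COM = (2.3*0.474 + 4.44*0.701) / (2.3 + 4.44)
Numerator = 4.2026
Denominator = 6.7400
COM = 0.6235


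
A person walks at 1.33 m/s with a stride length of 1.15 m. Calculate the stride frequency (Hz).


f = v / stride_length
f = 1.33 / 1.15
f = 1.1565


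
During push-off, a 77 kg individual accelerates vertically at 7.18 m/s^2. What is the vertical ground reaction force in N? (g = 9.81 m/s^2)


GRF = m * (g + a)
GRF = 77 * (9.81 + 7.18)
GRF = 77 * 16.9900
GRF = 1308.2300


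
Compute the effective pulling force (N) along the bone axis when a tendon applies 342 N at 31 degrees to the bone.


F_eff = F_tendon * cos(theta)
theta = 31 deg = 0.5411 rad
cos(theta) = 0.8572
F_eff = 342 * 0.8572
F_eff = 293.1512


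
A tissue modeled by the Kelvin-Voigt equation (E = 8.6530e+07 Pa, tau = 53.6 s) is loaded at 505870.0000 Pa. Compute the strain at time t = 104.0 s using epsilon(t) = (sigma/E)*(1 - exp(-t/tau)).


epsilon(t) = (sigma/E) * (1 - exp(-t/tau))
sigma/E = 505870.0000 / 8.6530e+07 = 0.0058
exp(-t/tau) = exp(-104.0 / 53.6) = 0.1437
epsilon = 0.0058 * (1 - 0.1437)
epsilon = 0.0050


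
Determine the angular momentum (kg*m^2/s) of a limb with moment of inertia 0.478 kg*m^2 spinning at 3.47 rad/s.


L = I * omega
L = 0.478 * 3.47
L = 1.6587


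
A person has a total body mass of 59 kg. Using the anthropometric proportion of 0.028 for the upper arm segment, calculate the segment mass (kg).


m_segment = body_mass * fraction
m_segment = 59 * 0.028
m_segment = 1.6520


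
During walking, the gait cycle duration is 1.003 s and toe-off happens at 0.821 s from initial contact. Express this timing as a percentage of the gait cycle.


pct = (event_time / cycle_time) * 100
pct = (0.821 / 1.003) * 100
ratio = 0.8185
pct = 81.8544


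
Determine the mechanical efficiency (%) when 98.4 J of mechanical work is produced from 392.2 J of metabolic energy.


eta = (W_mech / E_meta) * 100
eta = (98.4 / 392.2) * 100
ratio = 0.2509
eta = 25.0892


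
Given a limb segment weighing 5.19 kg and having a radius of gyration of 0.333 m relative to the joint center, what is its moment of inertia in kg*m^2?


I = m * k^2
I = 5.19 * 0.333^2
k^2 = 0.1109
I = 0.5755


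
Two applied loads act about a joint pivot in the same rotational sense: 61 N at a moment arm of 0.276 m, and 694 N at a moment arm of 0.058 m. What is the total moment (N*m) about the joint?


M = F1 * d1 + F2 * d2
M = 61 * 0.276 + 694 * 0.058
M = 16.8360 + 40.2520
M = 57.0880


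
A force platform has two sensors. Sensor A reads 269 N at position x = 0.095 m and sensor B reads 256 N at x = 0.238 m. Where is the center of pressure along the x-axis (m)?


COP_x = (F1*x1 + F2*x2) / (F1 + F2)
COP_x = (269*0.095 + 256*0.238) / (269 + 256)
Numerator = 86.4830
Denominator = 525
COP_x = 0.1647


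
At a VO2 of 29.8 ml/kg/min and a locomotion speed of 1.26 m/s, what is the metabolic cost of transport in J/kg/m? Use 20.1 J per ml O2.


Power per kg = VO2 * 20.1 / 60
Power per kg = 29.8 * 20.1 / 60 = 9.9830 W/kg
Cost = power_per_kg / speed
Cost = 9.9830 / 1.26
Cost = 7.9230


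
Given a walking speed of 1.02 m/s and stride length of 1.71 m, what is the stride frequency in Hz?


f = v / stride_length
f = 1.02 / 1.71
f = 0.5965


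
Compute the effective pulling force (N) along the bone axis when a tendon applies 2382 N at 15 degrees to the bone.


F_eff = F_tendon * cos(theta)
theta = 15 deg = 0.2618 rad
cos(theta) = 0.9659
F_eff = 2382 * 0.9659
F_eff = 2300.8353


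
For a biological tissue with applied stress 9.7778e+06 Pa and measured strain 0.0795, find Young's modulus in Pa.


E = stress / strain
E = 9.7778e+06 / 0.0795
E = 1.2299e+08


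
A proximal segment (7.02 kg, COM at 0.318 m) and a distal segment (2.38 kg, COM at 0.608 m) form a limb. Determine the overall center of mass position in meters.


COM = (m1*x1 + m2*x2) / (m1 + m2)
COM = (7.02*0.318 + 2.38*0.608) / (7.02 + 2.38)
Numerator = 3.6794
Denominator = 9.4000
COM = 0.3914


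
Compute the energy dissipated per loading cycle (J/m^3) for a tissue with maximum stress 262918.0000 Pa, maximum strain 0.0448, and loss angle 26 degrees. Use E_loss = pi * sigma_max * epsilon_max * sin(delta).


E_loss = pi * sigma_max * epsilon_max * sin(delta)
delta = 26 deg = 0.4538 rad
sin(delta) = 0.4384
E_loss = pi * 262918.0000 * 0.0448 * 0.4384
E_loss = 16221.4685


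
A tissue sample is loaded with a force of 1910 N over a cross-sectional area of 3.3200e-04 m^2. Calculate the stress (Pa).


stress = F / A
stress = 1910 / 3.3200e-04
stress = 5.7530e+06


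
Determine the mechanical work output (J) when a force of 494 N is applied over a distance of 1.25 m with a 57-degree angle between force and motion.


W = F * d * cos(theta)
theta = 57 deg = 0.9948 rad
cos(theta) = 0.5446
W = 494 * 1.25 * 0.5446
W = 336.3146


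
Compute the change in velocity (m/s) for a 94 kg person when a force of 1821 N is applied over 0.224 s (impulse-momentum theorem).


J = F * dt = 1821 * 0.224 = 407.9040 N*s
delta_v = J / m
delta_v = 407.9040 / 94
delta_v = 4.3394


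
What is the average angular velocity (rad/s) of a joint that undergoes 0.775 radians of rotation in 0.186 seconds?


omega = delta_theta / delta_t
omega = 0.775 / 0.186
omega = 4.1667


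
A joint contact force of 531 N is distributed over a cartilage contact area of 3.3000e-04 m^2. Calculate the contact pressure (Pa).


P = F / A
P = 531 / 3.3000e-04
P = 1.6091e+06


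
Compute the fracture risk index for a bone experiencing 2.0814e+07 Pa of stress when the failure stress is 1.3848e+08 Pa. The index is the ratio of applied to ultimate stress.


FRI = applied / ultimate
FRI = 2.0814e+07 / 1.3848e+08
FRI = 0.1503


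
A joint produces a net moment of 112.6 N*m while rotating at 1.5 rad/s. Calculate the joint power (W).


P = M * omega
P = 112.6 * 1.5
P = 168.9000


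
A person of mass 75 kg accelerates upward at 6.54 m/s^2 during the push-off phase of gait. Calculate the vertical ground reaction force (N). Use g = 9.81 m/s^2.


GRF = m * (g + a)
GRF = 75 * (9.81 + 6.54)
GRF = 75 * 16.3500
GRF = 1226.2500


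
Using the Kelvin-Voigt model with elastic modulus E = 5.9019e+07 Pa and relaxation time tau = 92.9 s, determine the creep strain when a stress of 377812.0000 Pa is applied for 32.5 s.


epsilon(t) = (sigma/E) * (1 - exp(-t/tau))
sigma/E = 377812.0000 / 5.9019e+07 = 0.0064
exp(-t/tau) = exp(-32.5 / 92.9) = 0.7048
epsilon = 0.0064 * (1 - 0.7048)
epsilon = 0.0019


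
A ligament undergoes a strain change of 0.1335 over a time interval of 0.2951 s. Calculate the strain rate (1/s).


strain_rate = delta_strain / delta_t
strain_rate = 0.1335 / 0.2951
strain_rate = 0.4524


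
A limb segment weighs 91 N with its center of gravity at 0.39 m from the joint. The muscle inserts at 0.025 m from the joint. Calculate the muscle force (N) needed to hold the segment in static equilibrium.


F_muscle = W * d_load / d_muscle
F_muscle = 91 * 0.39 / 0.025
Numerator = 35.4900
F_muscle = 1419.6000


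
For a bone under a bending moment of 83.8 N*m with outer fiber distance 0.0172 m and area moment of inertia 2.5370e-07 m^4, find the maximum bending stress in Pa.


sigma = M * c / I
sigma = 83.8 * 0.0172 / 2.5370e-07
M * c = 1.4414
sigma = 5.6814e+06


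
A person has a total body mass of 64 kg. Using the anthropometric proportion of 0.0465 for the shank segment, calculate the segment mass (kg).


m_segment = body_mass * fraction
m_segment = 64 * 0.0465
m_segment = 2.9760


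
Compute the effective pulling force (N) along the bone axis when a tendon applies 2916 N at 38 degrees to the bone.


F_eff = F_tendon * cos(theta)
theta = 38 deg = 0.6632 rad
cos(theta) = 0.7880
F_eff = 2916 * 0.7880
F_eff = 2297.8394


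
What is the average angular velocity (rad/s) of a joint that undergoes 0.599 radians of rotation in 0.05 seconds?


omega = delta_theta / delta_t
omega = 0.599 / 0.05
omega = 11.9800


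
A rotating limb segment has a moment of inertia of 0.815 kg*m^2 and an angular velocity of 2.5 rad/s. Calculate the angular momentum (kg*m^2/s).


L = I * omega
L = 0.815 * 2.5
L = 2.0375


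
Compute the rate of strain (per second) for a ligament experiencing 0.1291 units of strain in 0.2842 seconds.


strain_rate = delta_strain / delta_t
strain_rate = 0.1291 / 0.2842
strain_rate = 0.4543


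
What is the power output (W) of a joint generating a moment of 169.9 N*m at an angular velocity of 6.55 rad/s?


P = M * omega
P = 169.9 * 6.55
P = 1112.8450


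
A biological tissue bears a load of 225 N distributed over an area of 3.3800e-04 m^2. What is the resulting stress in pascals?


stress = F / A
stress = 225 / 3.3800e-04
stress = 665680.4734


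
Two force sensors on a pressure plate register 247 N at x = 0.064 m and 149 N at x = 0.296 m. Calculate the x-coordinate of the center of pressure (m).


COP_x = (F1*x1 + F2*x2) / (F1 + F2)
COP_x = (247*0.064 + 149*0.296) / (247 + 149)
Numerator = 59.9120
Denominator = 396
COP_x = 0.1513


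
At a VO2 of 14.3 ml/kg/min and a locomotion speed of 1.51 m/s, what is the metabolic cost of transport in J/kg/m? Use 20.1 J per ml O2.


Power per kg = VO2 * 20.1 / 60
Power per kg = 14.3 * 20.1 / 60 = 4.7905 W/kg
Cost = power_per_kg / speed
Cost = 4.7905 / 1.51
Cost = 3.1725


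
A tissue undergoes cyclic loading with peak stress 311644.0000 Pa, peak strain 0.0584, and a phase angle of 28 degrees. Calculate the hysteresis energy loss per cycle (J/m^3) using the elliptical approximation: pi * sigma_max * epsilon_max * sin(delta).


E_loss = pi * sigma_max * epsilon_max * sin(delta)
delta = 28 deg = 0.4887 rad
sin(delta) = 0.4695
E_loss = pi * 311644.0000 * 0.0584 * 0.4695
E_loss = 26842.9833


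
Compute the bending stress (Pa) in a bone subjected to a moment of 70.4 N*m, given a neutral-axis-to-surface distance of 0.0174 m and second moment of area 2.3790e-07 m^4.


sigma = M * c / I
sigma = 70.4 * 0.0174 / 2.3790e-07
M * c = 1.2250
sigma = 5.1491e+06


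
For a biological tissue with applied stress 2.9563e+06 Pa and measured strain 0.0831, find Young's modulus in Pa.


E = stress / strain
E = 2.9563e+06 / 0.0831
E = 3.5575e+07


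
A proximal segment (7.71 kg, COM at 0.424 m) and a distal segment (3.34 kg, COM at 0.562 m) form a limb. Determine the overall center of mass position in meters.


COM = (m1*x1 + m2*x2) / (m1 + m2)
COM = (7.71*0.424 + 3.34*0.562) / (7.71 + 3.34)
Numerator = 5.1461
Denominator = 11.0500
COM = 0.4657


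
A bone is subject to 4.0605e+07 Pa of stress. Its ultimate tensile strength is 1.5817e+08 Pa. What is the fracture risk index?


FRI = applied / ultimate
FRI = 4.0605e+07 / 1.5817e+08
FRI = 0.2567


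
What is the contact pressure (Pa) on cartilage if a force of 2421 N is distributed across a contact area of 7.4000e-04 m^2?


P = F / A
P = 2421 / 7.4000e-04
P = 3.2716e+06


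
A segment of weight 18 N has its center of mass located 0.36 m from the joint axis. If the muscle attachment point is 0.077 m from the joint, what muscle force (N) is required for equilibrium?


F_muscle = W * d_load / d_muscle
F_muscle = 18 * 0.36 / 0.077
Numerator = 6.4800
F_muscle = 84.1558


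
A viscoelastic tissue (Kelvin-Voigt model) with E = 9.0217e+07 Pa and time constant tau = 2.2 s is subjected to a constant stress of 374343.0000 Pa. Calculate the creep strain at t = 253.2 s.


epsilon(t) = (sigma/E) * (1 - exp(-t/tau))
sigma/E = 374343.0000 / 9.0217e+07 = 0.0041
exp(-t/tau) = exp(-253.2 / 2.2) = 1.0391e-50
epsilon = 0.0041 * (1 - 1.0391e-50)
epsilon = 0.0041


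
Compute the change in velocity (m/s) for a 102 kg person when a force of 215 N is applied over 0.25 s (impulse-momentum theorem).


J = F * dt = 215 * 0.25 = 53.7500 N*s
delta_v = J / m
delta_v = 53.7500 / 102
delta_v = 0.5270


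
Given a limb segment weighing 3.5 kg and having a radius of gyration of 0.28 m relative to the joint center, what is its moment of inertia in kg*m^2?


I = m * k^2
I = 3.5 * 0.28^2
k^2 = 0.0784
I = 0.2744


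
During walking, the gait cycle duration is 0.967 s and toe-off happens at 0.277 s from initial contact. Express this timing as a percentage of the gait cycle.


pct = (event_time / cycle_time) * 100
pct = (0.277 / 0.967) * 100
ratio = 0.2865
pct = 28.6453


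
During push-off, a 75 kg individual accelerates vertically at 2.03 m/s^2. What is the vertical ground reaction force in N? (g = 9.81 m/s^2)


GRF = m * (g + a)
GRF = 75 * (9.81 + 2.03)
GRF = 75 * 11.8400
GRF = 888.0000


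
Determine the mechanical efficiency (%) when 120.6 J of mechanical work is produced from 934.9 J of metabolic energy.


eta = (W_mech / E_meta) * 100
eta = (120.6 / 934.9) * 100
ratio = 0.1290
eta = 12.8998


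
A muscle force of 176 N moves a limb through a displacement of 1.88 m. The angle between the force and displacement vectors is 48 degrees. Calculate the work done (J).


W = F * d * cos(theta)
theta = 48 deg = 0.8378 rad
cos(theta) = 0.6691
W = 176 * 1.88 * 0.6691
W = 221.4019


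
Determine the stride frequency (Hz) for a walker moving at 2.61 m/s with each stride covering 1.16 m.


f = v / stride_length
f = 2.61 / 1.16
f = 2.2500


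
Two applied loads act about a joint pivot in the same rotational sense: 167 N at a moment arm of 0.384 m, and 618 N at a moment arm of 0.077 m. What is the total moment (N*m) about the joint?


M = F1 * d1 + F2 * d2
M = 167 * 0.384 + 618 * 0.077
M = 64.1280 + 47.5860
M = 111.7140


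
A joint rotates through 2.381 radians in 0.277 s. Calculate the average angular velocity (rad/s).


omega = delta_theta / delta_t
omega = 2.381 / 0.277
omega = 8.5957


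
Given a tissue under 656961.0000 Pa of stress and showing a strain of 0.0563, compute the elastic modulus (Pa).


E = stress / strain
E = 656961.0000 / 0.0563
E = 1.1669e+07


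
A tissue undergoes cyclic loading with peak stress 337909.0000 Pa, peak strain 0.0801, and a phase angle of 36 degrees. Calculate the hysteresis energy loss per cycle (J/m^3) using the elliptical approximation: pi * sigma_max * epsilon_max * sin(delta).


E_loss = pi * sigma_max * epsilon_max * sin(delta)
delta = 36 deg = 0.6283 rad
sin(delta) = 0.5878
E_loss = pi * 337909.0000 * 0.0801 * 0.5878
E_loss = 49980.5272


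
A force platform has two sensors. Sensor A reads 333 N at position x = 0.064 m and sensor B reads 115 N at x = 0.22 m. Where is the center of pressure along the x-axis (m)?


COP_x = (F1*x1 + F2*x2) / (F1 + F2)
COP_x = (333*0.064 + 115*0.22) / (333 + 115)
Numerator = 46.6120
Denominator = 448
COP_x = 0.1040


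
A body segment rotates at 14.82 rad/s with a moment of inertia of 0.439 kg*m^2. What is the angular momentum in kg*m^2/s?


L = I * omega
L = 0.439 * 14.82
L = 6.5060


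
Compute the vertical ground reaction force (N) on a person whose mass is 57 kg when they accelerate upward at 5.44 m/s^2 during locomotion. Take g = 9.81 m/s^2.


GRF = m * (g + a)
GRF = 57 * (9.81 + 5.44)
GRF = 57 * 15.2500
GRF = 869.2500


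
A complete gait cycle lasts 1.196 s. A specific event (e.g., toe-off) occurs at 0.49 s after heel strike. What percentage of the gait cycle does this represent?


pct = (event_time / cycle_time) * 100
pct = (0.49 / 1.196) * 100
ratio = 0.4097
pct = 40.9699


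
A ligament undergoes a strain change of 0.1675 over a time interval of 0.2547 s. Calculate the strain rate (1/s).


strain_rate = delta_strain / delta_t
strain_rate = 0.1675 / 0.2547
strain_rate = 0.6576


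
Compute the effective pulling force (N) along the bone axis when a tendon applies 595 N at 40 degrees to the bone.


F_eff = F_tendon * cos(theta)
theta = 40 deg = 0.6981 rad
cos(theta) = 0.7660
F_eff = 595 * 0.7660
F_eff = 455.7964
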